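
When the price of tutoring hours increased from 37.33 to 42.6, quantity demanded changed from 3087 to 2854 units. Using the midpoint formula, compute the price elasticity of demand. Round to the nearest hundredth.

-0.59

%Δq = (2854 − 3087)/[(3087 + 2854)/2] = -233/2970.5 ≈ -0.0784.
%Δp = (42.6 − 37.33)/[(37.33 + 42.6)/2] = 5.27/39.965 ≈ 0.1319.
Arc elasticity E = %Δq/%Δp ≈ -0.0784/0.1319 ≈ -0.59.
|E| < 1: demand is inelastic over this range.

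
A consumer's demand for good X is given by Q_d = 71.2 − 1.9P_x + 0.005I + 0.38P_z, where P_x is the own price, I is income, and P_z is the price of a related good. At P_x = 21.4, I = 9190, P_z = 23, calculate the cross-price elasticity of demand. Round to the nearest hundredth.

0.10

First evaluate Q_d: 71.2 − 1.9(21.4) + 0.005(9190) + 0.38(23) = 71.2 − 40.66 + 45.95 + 8.74 = 85.23.
∂Q_d/∂P_z = +0.38, so E_xy = 0.38·(23/85.23) ≈ 0.10.
E_xy > 0: the goods are substitutes.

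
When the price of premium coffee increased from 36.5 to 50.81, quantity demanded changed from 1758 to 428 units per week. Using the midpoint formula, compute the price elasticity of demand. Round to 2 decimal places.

%ΔQ = (428 − 1758)/[(1758 + 428)/2] = -1330/1093 ≈ -1.2168.
%ΔP = (50.81 − 36.5)/[(36.5 + 50.81)/2] = 14.31/43.655 ≈ 0.3278.
Arc elasticity E = %ΔQ/%ΔP ≈ -1.2168/0.3278 ≈ -3.71.
|E| > 1: demand is elastic over this range.

-3.71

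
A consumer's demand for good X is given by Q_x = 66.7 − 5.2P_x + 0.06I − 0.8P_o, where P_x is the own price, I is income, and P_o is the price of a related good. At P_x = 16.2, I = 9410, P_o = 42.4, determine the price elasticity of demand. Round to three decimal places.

-0.164

Q_x = 66.7 − 5.2(16.2) + 0.06(9410) − 0.8(42.4) = 66.7 − 84.24 + 564.6 − 33.92 = 513.14.
∂Q_x/∂P_x = −5.2, so E_p = (−5.2)·(16.2/513.14) ≈ -0.164.
|E_p| < 1: demand is inelastic.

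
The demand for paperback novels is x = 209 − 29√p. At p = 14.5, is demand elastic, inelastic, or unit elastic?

At p = 14.5, x = 98.5713.
dx/dp = −29/(2√p) = −29/(2·3.8079).
Point elasticity E = (dx/dp)·(p/x) = -3.8079 × 14.5/98.5713 ≈ -0.560.
|E| ≈ 0.560 < 1, so demand is inelastic.

inelastic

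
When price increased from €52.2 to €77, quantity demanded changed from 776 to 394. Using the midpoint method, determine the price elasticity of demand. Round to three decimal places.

-1.701

%ΔQ = (394 − 776)/[(776 + 394)/2] = -382/585 ≈ -0.6530.
%Δp = (77 − 52.2)/[(52.2 + 77)/2] = 24.8/64.6 ≈ 0.3839.
Arc elasticity E = %ΔQ/%Δp ≈ -0.6530/0.3839 ≈ -1.701.
|E| > 1: demand is elastic over this range.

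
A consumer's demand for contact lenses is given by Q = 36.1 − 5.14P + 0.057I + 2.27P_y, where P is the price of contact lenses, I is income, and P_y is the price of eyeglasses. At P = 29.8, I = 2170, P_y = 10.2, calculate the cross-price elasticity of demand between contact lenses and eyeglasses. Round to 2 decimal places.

Q = 36.1 − 5.14(29.8) + 0.057(2170) + 2.27(10.2) = 36.1 − 153.172 + 123.69 + 23.154 = 29.772.
∂Q/∂P_y = +2.27, so E_xy = 2.27·(10.2/29.772) ≈ 0.78.
E_xy > 0: the goods are substitutes.

0.78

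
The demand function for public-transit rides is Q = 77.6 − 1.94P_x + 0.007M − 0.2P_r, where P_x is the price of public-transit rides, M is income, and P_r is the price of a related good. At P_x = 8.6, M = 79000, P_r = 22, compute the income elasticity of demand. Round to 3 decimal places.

Substituting, Q = 77.6 − 1.94(8.6) + 0.007(79000) − 0.2(22) = 77.6 − 16.684 + 553 − 4.4 = 609.516.
∂Q/∂M = +0.007, so E_I = 0.007·(79000/609.516) ≈ 0.907.
E_I ∈ (0,1): normal good (necessity).

0.907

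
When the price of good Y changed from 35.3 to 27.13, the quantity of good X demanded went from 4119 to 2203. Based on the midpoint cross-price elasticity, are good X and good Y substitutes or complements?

substitutes

%ΔQ_x = (2203 − 4119)/[(4119+2203)/2] = -1916/3161 ≈ -0.6061.
%ΔP_y = (27.13 − 35.3)/[(35.3+27.13)/2] ≈ -0.2617.
E_xy = -0.6061/-0.2617 ≈ 2.316.
E_xy > 0, so the goods are substitutes.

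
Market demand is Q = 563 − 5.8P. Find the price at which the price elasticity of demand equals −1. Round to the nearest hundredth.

48.53

For linear demand Q = a − bP, E = −bP/(a − bP). |E| = 1 ⇒ bP = a − bP ⇒ P = a/(2b).
P = 563/(2·5.8) ≈ 48.53.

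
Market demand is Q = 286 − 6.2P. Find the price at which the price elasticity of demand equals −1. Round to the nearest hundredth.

23.06

For linear demand Q = a − bP, E = −bP/(a − bP). |E| = 1 ⇒ bP = a − bP ⇒ P = a/(2b).
P = 286/(2·6.2) ≈ 23.06.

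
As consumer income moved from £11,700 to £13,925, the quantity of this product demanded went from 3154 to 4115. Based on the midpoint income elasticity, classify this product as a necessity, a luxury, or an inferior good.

luxury

%ΔQ = (4115 − 3154)/[(3154+4115)/2] = 961/3634.5 ≈ 0.2644.
%ΔI = (13,925 − 11,700)/[(11,700+13,925)/2] = 2225/12812.5 ≈ 0.1737.
E_I = %ΔQ/%ΔI ≈ 1.523.
E_I > 1: normal good (luxury).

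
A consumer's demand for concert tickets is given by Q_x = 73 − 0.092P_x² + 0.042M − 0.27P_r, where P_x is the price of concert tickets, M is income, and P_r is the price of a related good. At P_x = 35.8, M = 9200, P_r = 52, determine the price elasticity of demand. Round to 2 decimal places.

First evaluate Q_x: 73 − 0.092(35.8)² + 0.042(9200) − 0.27(52) = 73 − 117.9109 + 386.4 − 14.04 = 327.4491.
∂Q_x/∂P_x = −2·0.092·P_x = -6.5872, so E_p = -6.5872·(35.8/327.4491) ≈ -0.72.
|E_p| < 1: demand is inelastic.

-0.72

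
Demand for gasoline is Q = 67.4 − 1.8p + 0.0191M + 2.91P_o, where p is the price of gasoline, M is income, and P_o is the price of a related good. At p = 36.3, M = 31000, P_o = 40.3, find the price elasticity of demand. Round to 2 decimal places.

Q = 67.4 − 1.8(36.3) + 0.0191(31000) + 2.91(40.3) = 67.4 − 65.34 + 592.1 + 117.273 = 711.433.
∂Q/∂p = −1.8, so E_p = (−1.8)·(36.3/711.433) ≈ -0.09.
|E_p| < 1: demand is inelastic.

-0.09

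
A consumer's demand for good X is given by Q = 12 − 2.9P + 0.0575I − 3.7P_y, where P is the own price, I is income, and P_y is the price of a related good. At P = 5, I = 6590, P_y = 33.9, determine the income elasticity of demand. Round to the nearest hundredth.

1.51

Substituting, Q = 12 − 2.9(5) + 0.0575(6590) − 3.7(33.9) = 12 − 14.5 + 378.925 − 125.43 = 250.995.
∂Q/∂I = +0.0575, so E_I = 0.0575·(6590/250.995) ≈ 1.51.
E_I > 1: normal good (luxury).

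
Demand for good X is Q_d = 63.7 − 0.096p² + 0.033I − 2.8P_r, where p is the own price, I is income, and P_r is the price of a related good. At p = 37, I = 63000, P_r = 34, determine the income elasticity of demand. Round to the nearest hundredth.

At the given point, Q_d = 63.7 − 0.096(37)² + 0.033(63000) − 2.8(34) = 63.7 − 131.424 + 2079 − 95.2 = 1916.076.
∂Q_d/∂I = +0.033, so E_I = 0.033·(63000/1916.076) ≈ 1.09.
E_I > 1: normal good (luxury).

1.09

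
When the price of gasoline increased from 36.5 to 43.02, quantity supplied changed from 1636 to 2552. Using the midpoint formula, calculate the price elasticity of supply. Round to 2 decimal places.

2.67

%ΔQ = (2552 − 1636)/[(1636 + 2552)/2] = 916/2094 ≈ 0.4374.
%Δp = (43.02 − 36.5)/[(36.5 + 43.02)/2] = 6.52/39.76 ≈ 0.1640.
Arc elasticity E = %ΔQ/%Δp ≈ 0.4374/0.1640 ≈ 2.67.
|E| > 1: supply is elastic over this range.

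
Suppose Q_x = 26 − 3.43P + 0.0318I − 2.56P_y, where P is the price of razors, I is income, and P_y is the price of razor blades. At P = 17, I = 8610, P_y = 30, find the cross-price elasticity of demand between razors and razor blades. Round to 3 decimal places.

-0.466

Substituting, Q_x = 26 − 3.43(17) + 0.0318(8610) − 2.56(30) = 26 − 58.31 + 273.798 − 76.8 = 164.688.
∂Q_x/∂P_y = −2.56, so E_xy = -2.56·(30/164.688) ≈ -0.466.
E_xy < 0: the goods are complements.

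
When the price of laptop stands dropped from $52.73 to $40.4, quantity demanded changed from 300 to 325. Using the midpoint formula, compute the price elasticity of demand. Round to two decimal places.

%ΔQ = (325 − 300)/[(300 + 325)/2] = 25/312.5 ≈ 0.0800.
%Δp = (40.4 − 52.73)/[(52.73 + 40.4)/2] = -12.33/46.565 ≈ -0.2648.
Arc elasticity E = %ΔQ/%Δp ≈ 0.0800/-0.2648 ≈ -0.30.
|E| < 1: demand is inelastic over this range.

-0.30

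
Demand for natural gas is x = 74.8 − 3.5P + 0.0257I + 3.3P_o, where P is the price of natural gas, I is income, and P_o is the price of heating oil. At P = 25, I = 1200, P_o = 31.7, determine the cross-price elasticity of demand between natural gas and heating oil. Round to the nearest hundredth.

At the given point, x = 74.8 − 3.5(25) + 0.0257(1200) + 3.3(31.7) = 74.8 − 87.5 + 30.84 + 104.61 = 122.75.
∂x/∂P_o = +3.3, so E_xy = 3.3·(31.7/122.75) ≈ 0.85.
E_xy > 0: the goods are substitutes.

0.85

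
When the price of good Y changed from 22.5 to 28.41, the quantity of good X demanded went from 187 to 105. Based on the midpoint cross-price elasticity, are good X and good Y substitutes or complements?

%ΔQ_x = (105 − 187)/[(187+105)/2] = -82/146 ≈ -0.5616.
%ΔP_y = (28.41 − 22.5)/[(22.5+28.41)/2] ≈ 0.2322.
E_xy = -0.5616/0.2322 ≈ -2.419.
E_xy < 0, so the goods are complements.

complements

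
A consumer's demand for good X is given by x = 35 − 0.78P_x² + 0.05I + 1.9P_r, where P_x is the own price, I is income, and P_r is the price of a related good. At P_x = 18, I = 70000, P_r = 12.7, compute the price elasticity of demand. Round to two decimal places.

First evaluate x: 35 − 0.78(18)² + 0.05(70000) + 1.9(12.7) = 35 − 252.72 + 3500 + 24.13 = 3306.41.
∂x/∂P_x = −2·0.78·P_x = -28.08, so E_p = -28.08·(18/3306.41) ≈ -0.15.
|E_p| < 1: demand is inelastic.

-0.15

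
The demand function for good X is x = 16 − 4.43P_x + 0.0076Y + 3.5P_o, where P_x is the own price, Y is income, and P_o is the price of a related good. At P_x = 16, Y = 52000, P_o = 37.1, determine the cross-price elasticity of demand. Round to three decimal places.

Evaluating quantity at (P_x, Y, P_o) gives x = 16 − 4.43(16) + 0.0076(52000) + 3.5(37.1) = 16 − 70.88 + 395.2 + 129.85 = 470.17.
∂x/∂P_o = +3.5, so E_xy = 3.5·(37.1/470.17) ≈ 0.276.
E_xy > 0: the goods are substitutes.

0.276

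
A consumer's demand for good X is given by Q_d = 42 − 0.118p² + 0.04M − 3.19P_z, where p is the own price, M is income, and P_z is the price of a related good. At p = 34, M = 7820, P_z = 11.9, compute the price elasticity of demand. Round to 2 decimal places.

First evaluate Q_d: 42 − 0.118(34)² + 0.04(7820) − 3.19(11.9) = 42 − 136.408 + 312.8 − 37.961 = 180.431.
∂Q_d/∂p = −2·0.118·p = -8.024, so E_p = -8.024·(34/180.431) ≈ -1.51.
|E_p| > 1: demand is elastic.

-1.51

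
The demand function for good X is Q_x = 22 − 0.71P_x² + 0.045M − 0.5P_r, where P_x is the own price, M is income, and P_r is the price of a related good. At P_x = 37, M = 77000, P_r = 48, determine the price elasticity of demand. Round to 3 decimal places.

Evaluating quantity at (P_x, M, P_r) gives Q_x = 22 − 0.71(37)² + 0.045(77000) − 0.5(48) = 22 − 971.99 + 3465 − 24 = 2491.01.
∂Q_x/∂P_x = −2·0.71·P_x = -52.54, so E_p = -52.54·(37/2491.01) ≈ -0.780.
|E_p| < 1: demand is inelastic.

-0.780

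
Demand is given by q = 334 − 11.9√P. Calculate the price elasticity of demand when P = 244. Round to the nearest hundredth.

-0.63

At P = 244, q = 148.1161.
dq/dP = −11.9/(2√P) = −11.9/(2·15.6205).
Point elasticity E = (dq/dP)·(P/q) = -0.3809 × 244/148.1161 ≈ -0.63.
|E| < 1, so demand is inelastic at this price.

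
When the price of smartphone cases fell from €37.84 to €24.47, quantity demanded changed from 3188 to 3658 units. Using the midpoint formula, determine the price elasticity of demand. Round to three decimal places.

%Δq = (3658 − 3188)/[(3188 + 3658)/2] = 470/3423 ≈ 0.1373.
%ΔP = (24.47 − 37.84)/[(37.84 + 24.47)/2] = -13.37/31.155 ≈ -0.4291.
Arc elasticity E = %Δq/%ΔP ≈ 0.1373/-0.4291 ≈ -0.320.
|E| < 1: demand is inelastic over this range.

-0.320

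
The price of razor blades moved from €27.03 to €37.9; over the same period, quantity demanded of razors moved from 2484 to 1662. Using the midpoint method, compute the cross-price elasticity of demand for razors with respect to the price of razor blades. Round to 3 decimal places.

%ΔQ_x = (1662 − 2484)/[(2484+1662)/2] = -822/2073 ≈ -0.3965.
%ΔP_y = (37.9 − 27.03)/[(27.03+37.9)/2] ≈ 0.3348.
E_xy = -0.3965/0.3348 ≈ -1.184.
E_xy < 0, so razors and razor blades are complements.

-1.184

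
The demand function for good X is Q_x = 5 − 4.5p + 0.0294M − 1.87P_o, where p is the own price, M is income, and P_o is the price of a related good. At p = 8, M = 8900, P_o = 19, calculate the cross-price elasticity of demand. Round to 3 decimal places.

Evaluating quantity at (p, M, P_o) gives Q_x = 5 − 4.5(8) + 0.0294(8900) − 1.87(19) = 5 − 36 + 261.66 − 35.53 = 195.13.
∂Q_x/∂P_o = −1.87, so E_xy = -1.87·(19/195.13) ≈ -0.182.
E_xy < 0: the goods are complements.

-0.182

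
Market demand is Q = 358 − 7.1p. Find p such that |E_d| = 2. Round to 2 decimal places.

33.62

Set −bp/(a − bp) = −2 ⇒ bp = 2(a − bp) ⇒ bp(1+2) = 2·a.
p = 2·358/(7.1·3) ≈ 33.62.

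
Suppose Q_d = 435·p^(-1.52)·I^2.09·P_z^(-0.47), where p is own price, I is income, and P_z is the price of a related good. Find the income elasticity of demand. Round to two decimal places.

For a Cobb–Douglas (constant-elasticity) form Q_d = A·I^α·…, the elasticity with respect to I equals the exponent α at every point.
Here the exponent on I is 2.09, so the income elasticity of demand is 2.09.

2.09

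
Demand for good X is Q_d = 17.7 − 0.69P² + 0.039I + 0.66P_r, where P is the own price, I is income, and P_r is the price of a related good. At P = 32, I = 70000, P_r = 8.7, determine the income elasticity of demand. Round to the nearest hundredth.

Substituting, Q_d = 17.7 − 0.69(32)² + 0.039(70000) + 0.66(8.7) = 17.7 − 706.56 + 2730 + 5.742 = 2046.882.
∂Q_d/∂I = +0.039, so E_I = 0.039·(70000/2046.882) ≈ 1.33.
E_I > 1: normal good (luxury).

1.33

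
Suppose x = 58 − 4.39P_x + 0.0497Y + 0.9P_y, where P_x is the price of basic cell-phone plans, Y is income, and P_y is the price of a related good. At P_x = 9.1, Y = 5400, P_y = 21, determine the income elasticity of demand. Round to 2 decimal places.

At the given point, x = 58 − 4.39(9.1) + 0.0497(5400) + 0.9(21) = 58 − 39.949 + 268.38 + 18.9 = 305.331.
∂x/∂Y = +0.0497, so E_I = 0.0497·(5400/305.331) ≈ 0.88.
E_I ∈ (0,1): normal good (necessity).

0.88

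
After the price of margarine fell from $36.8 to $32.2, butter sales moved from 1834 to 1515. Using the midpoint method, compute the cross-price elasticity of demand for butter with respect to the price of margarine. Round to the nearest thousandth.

1.429

%ΔQ_x = (1515 − 1834)/[(1834+1515)/2] = -319/1674.5 ≈ -0.1905.
%ΔP_y = (32.2 − 36.8)/[(36.8+32.2)/2] ≈ -0.1333.
E_xy = -0.1905/-0.1333 ≈ 1.429.
E_xy > 0, so butter and margarine are substitutes.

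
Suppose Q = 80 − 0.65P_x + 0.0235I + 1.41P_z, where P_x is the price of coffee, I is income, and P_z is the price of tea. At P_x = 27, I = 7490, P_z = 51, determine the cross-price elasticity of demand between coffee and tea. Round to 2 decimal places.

Evaluating quantity at (P_x, I, P_z) gives Q = 80 − 0.65(27) + 0.0235(7490) + 1.41(51) = 80 − 17.55 + 176.015 + 71.91 = 310.375.
∂Q/∂P_z = +1.41, so E_xy = 1.41·(51/310.375) ≈ 0.23.
E_xy > 0: the goods are substitutes.

0.23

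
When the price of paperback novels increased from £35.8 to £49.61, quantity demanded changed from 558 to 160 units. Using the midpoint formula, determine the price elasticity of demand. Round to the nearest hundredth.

-3.43

%Δq = (160 − 558)/[(558 + 160)/2] = -398/359 ≈ -1.1086.
%ΔP = (49.61 − 35.8)/[(35.8 + 49.61)/2] = 13.81/42.705 ≈ 0.3234.
Arc elasticity E = %Δq/%ΔP ≈ -1.1086/0.3234 ≈ -3.43.
|E| > 1: demand is elastic over this range.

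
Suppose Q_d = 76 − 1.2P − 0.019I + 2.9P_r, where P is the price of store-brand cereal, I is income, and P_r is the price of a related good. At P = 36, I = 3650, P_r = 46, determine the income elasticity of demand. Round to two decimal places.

-0.72

Evaluating quantity at (P, I, P_r) gives Q_d = 76 − 1.2(36) − 0.019(3650) + 2.9(46) = 76 − 43.2 − 69.35 + 133.4 = 96.85.
∂Q_d/∂I = −0.019, so E_I = -0.019·(3650/96.85) ≈ -0.72.
E_I < 0: inferior good.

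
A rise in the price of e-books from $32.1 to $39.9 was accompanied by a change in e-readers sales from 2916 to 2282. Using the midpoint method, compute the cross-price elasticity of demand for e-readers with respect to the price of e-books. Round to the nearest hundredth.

-1.13

%ΔQ_x = (2282 − 2916)/[(2916+2282)/2] = -634/2599 ≈ -0.2439.
%ΔP_y = (39.9 − 32.1)/[(32.1+39.9)/2] ≈ 0.2167.
E_xy = -0.2439/0.2167 ≈ -1.13.
E_xy < 0, so e-readers and e-books are complements.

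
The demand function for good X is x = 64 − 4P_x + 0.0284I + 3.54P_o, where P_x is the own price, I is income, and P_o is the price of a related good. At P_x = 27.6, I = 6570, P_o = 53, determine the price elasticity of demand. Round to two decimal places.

-0.34

Evaluating quantity at (P_x, I, P_o) gives x = 64 − 4(27.6) + 0.0284(6570) + 3.54(53) = 64 − 110.4 + 186.588 + 187.62 = 327.808.
∂x/∂P_x = −4, so E_p = (−4)·(27.6/327.808) ≈ -0.34.
|E_p| < 1: demand is inelastic.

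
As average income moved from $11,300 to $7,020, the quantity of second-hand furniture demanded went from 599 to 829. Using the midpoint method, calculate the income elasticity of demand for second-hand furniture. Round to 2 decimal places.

-0.69

%ΔQ = (829 − 599)/[(599+829)/2] = 230/714 ≈ 0.3221.
%ΔM = (7,020 − 11,300)/[(11,300+7,020)/2] = -4280/9160 ≈ -0.4672.
E_I = %ΔQ/%ΔM ≈ -0.69.
E_I < 0: inferior good.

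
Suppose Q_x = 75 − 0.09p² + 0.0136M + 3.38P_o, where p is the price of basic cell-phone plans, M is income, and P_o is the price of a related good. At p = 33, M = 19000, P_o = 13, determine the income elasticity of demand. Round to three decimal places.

0.925

Evaluating quantity at (p, M, P_o) gives Q_x = 75 − 0.09(33)² + 0.0136(19000) + 3.38(13) = 75 − 98.01 + 258.4 + 43.94 = 279.33.
∂Q_x/∂M = +0.0136, so E_I = 0.0136·(19000/279.33) ≈ 0.925.
E_I ∈ (0,1): normal good (necessity).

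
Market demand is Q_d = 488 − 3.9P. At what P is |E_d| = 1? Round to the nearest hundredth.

For linear demand Q_d = a − bP, E = −bP/(a − bP). |E| = 1 ⇒ bP = a − bP ⇒ P = a/(2b).
P = 488/(2·3.9) ≈ 62.56.

62.56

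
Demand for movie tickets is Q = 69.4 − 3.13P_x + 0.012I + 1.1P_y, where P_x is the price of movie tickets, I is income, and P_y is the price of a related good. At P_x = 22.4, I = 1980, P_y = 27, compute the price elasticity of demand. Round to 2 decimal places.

Substituting, Q = 69.4 − 3.13(22.4) + 0.012(1980) + 1.1(27) = 69.4 − 70.112 + 23.76 + 29.7 = 52.748.
∂Q/∂P_x = −3.13, so E_p = (−3.13)·(22.4/52.748) ≈ -1.33.
|E_p| > 1: demand is elastic.

-1.33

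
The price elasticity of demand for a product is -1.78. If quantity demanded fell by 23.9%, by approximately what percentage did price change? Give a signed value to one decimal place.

%ΔQ ≈ E × %ΔP ⇒ %ΔP = %ΔQ / E = (-23.9%)/(-1.78) ≈ 13.4%.

13.4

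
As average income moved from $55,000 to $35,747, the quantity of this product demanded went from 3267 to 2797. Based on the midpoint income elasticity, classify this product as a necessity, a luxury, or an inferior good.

%ΔQ = (2797 − 3267)/[(3267+2797)/2] = -470/3032 ≈ -0.1550.
%ΔI = (35,747 − 55,000)/[(55,000+35,747)/2] = -19253/45373.5 ≈ -0.4243.
E_I = %ΔQ/%ΔI ≈ 0.365.
E_I ∈ (0,1): normal good (necessity).

necessity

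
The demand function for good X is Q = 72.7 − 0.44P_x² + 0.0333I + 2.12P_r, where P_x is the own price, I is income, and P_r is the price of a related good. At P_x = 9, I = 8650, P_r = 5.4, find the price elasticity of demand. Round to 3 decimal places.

-0.212

Q = 72.7 − 0.44(9)² + 0.0333(8650) + 2.12(5.4) = 72.7 − 35.64 + 288.045 + 11.448 = 336.553.
∂Q/∂P_x = −2·0.44·P_x = -7.92, so E_p = -7.92·(9/336.553) ≈ -0.212.
|E_p| < 1: demand is inelastic.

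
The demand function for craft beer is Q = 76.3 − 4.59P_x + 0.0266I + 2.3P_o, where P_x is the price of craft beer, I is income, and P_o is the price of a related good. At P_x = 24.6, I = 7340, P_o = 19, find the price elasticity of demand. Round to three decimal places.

At the given point, Q = 76.3 − 4.59(24.6) + 0.0266(7340) + 2.3(19) = 76.3 − 112.914 + 195.244 + 43.7 = 202.33.
∂Q/∂P_x = −4.59, so E_p = (−4.59)·(24.6/202.33) ≈ -0.558.
|E_p| < 1: demand is inelastic.

-0.558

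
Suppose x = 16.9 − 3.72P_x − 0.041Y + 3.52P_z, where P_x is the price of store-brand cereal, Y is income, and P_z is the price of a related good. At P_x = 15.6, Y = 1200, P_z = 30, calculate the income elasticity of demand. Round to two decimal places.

-3.22

First evaluate x: 16.9 − 3.72(15.6) − 0.041(1200) + 3.52(30) = 16.9 − 58.032 − 49.2 + 105.6 = 15.268.
∂x/∂Y = −0.041, so E_I = -0.041·(1200/15.268) ≈ -3.22.
E_I < 0: inferior good.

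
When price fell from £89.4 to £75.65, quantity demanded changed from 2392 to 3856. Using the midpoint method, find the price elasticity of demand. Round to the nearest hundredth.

%ΔQ = (3856 − 2392)/[(2392 + 3856)/2] = 1464/3124 ≈ 0.4686.
%ΔP = (75.65 − 89.4)/[(89.4 + 75.65)/2] = -13.75/82.525 ≈ -0.1666.
Arc elasticity E = %ΔQ/%ΔP ≈ 0.4686/-0.1666 ≈ -2.81.
|E| > 1: demand is elastic over this range.

-2.81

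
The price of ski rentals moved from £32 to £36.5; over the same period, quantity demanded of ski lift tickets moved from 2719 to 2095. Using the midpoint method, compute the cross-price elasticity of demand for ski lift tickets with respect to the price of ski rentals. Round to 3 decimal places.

-1.973

%ΔQ_x = (2095 − 2719)/[(2719+2095)/2] = -624/2407 ≈ -0.2592.
%ΔP_y = (36.5 − 32)/[(32+36.5)/2] ≈ 0.1314.
E_xy = -0.2592/0.1314 ≈ -1.973.
E_xy < 0, so ski lift tickets and ski rentals are complements.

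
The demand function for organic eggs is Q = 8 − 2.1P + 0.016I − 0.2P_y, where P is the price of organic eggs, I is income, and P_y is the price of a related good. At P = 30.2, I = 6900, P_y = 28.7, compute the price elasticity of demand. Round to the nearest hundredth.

-1.29

At the given point, Q = 8 − 2.1(30.2) + 0.016(6900) − 0.2(28.7) = 8 − 63.42 + 110.4 − 5.74 = 49.24.
∂Q/∂P = −2.1, so E_p = (−2.1)·(30.2/49.24) ≈ -1.29.
|E_p| > 1: demand is elastic.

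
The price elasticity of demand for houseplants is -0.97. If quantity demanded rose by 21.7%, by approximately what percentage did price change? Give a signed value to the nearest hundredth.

%ΔQ ≈ E × %ΔP ⇒ %ΔP = %ΔQ / E = (21.7%)/(-0.97) ≈ -22.37%.

-22.37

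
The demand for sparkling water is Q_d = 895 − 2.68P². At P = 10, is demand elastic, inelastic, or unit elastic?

At P = 10, Q_d = 627.
dQ_d/dP = −2·2.68·P = −53.6.
Point elasticity E = (dQ_d/dP)·(P/Q_d) = -53.6 × 10/627 ≈ -0.855.
|E| ≈ 0.855 < 1, so demand is inelastic.

inelastic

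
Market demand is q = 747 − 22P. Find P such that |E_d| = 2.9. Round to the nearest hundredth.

Set −bP/(a − bP) = −2.9 ⇒ bP = 2.9(a − bP) ⇒ bP(1+2.9) = 2.9·a.
P = 2.9·747/(22·3.9) ≈ 25.25.

25.25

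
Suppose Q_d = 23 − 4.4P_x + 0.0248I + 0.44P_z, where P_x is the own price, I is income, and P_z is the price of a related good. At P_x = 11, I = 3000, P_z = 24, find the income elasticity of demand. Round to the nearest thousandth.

1.249

Substituting, Q_d = 23 − 4.4(11) + 0.0248(3000) + 0.44(24) = 23 − 48.4 + 74.4 + 10.56 = 59.56.
∂Q_d/∂I = +0.0248, so E_I = 0.0248·(3000/59.56) ≈ 1.249.
E_I > 1: normal good (luxury).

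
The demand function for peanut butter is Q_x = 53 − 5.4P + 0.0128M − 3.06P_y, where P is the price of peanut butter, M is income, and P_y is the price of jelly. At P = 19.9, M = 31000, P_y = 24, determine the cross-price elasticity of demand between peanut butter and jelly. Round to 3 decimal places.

-0.273

Substituting, Q_x = 53 − 5.4(19.9) + 0.0128(31000) − 3.06(24) = 53 − 107.46 + 396.8 − 73.44 = 268.9.
∂Q_x/∂P_y = −3.06, so E_xy = -3.06·(24/268.9) ≈ -0.273.
E_xy < 0: the goods are complements.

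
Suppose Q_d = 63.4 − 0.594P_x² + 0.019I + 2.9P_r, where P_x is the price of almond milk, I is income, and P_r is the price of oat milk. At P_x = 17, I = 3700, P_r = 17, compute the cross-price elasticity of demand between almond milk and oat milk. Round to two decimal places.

4.35

First evaluate Q_d: 63.4 − 0.594(17)² + 0.019(3700) + 2.9(17) = 63.4 − 171.666 + 70.3 + 49.3 = 11.334.
∂Q_d/∂P_r = +2.9, so E_xy = 2.9·(17/11.334) ≈ 4.35.
E_xy > 0: the goods are substitutes.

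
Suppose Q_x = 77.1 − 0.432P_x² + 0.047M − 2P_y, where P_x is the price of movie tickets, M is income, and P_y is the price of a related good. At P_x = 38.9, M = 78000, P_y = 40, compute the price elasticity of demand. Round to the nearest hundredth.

Q_x = 77.1 − 0.432(38.9)² + 0.047(78000) − 2(40) = 77.1 − 653.7067 + 3666 − 80 = 3009.3933.
∂Q_x/∂P_x = −2·0.432·P_x = -33.6096, so E_p = -33.6096·(38.9/3009.3933) ≈ -0.43.
|E_p| < 1: demand is inelastic.

-0.43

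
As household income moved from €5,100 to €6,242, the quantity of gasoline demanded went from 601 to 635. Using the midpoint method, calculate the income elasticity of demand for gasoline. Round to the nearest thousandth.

0.273

%ΔQ = (635 − 601)/[(601+635)/2] = 34/618 ≈ 0.0550.
%ΔM = (6,242 − 5,100)/[(5,100+6,242)/2] = 1142/5671 ≈ 0.2014.
E_I = %ΔQ/%ΔM ≈ 0.273.
E_I ∈ (0,1): normal good (necessity).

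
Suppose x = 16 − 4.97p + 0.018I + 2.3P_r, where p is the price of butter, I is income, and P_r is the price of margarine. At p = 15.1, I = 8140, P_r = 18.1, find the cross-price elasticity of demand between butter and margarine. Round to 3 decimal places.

0.322

First evaluate x: 16 − 4.97(15.1) + 0.018(8140) + 2.3(18.1) = 16 − 75.047 + 146.52 + 41.63 = 129.103.
∂x/∂P_r = +2.3, so E_xy = 2.3·(18.1/129.103) ≈ 0.322.
E_xy > 0: the goods are substitutes.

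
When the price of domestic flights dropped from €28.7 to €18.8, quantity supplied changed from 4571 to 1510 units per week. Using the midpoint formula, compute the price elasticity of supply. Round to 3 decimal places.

%ΔQ = (1510 − 4571)/[(4571 + 1510)/2] = -3061/3040.5 ≈ -1.0067.
%ΔP = (18.8 − 28.7)/[(28.7 + 18.8)/2] = -9.9/23.75 ≈ -0.4168.
Arc elasticity E = %ΔQ/%ΔP ≈ -1.0067/-0.4168 ≈ 2.415.
|E| > 1: supply is elastic over this range.

2.415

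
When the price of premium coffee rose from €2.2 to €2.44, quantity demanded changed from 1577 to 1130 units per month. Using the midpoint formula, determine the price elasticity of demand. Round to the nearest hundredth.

-3.19

%ΔQ = (1130 − 1577)/[(1577 + 1130)/2] = -447/1353.5 ≈ -0.3303.
%ΔP = (2.44 − 2.2)/[(2.2 + 2.44)/2] = 0.24/2.32 ≈ 0.1034.
Arc elasticity E = %ΔQ/%ΔP ≈ -0.3303/0.1034 ≈ -3.19.
|E| > 1: demand is elastic over this range.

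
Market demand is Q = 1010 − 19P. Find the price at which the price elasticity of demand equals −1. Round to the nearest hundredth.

For linear demand Q = a − bP, E = −bP/(a − bP). |E| = 1 ⇒ bP = a − bP ⇒ P = a/(2b).
P = 1010/(2·19) ≈ 26.58.

26.58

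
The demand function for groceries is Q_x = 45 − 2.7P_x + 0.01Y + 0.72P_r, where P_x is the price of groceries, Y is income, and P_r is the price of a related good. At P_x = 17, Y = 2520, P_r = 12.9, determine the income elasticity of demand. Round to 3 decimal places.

0.750

Q_x = 45 − 2.7(17) + 0.01(2520) + 0.72(12.9) = 45 − 45.9 + 25.2 + 9.288 = 33.588.
∂Q_x/∂Y = +0.01, so E_I = 0.01·(2520/33.588) ≈ 0.750.
E_I ∈ (0,1): normal good (necessity).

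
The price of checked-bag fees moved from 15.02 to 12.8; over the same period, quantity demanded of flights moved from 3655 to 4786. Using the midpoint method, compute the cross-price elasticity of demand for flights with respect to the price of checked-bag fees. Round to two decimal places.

-1.68

%ΔQ_x = (4786 − 3655)/[(3655+4786)/2] = 1131/4220.5 ≈ 0.2680.
%ΔP_y = (12.8 − 15.02)/[(15.02+12.8)/2] ≈ -0.1596.
E_xy = 0.2680/-0.1596 ≈ -1.68.
E_xy < 0, so flights and checked-bag fees are complements.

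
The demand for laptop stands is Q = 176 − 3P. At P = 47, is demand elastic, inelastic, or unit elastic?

elastic

At P = 47, Q = 35.
dQ/dP = −3.
Point elasticity E = (dQ/dP)·(P/Q) = -3 × 47/35 ≈ -4.029.
|E| ≈ 4.029 > 1, so demand is elastic.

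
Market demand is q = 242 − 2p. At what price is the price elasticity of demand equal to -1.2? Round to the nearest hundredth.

66.00

Set −bp/(a − bp) = −1.2 ⇒ bp = 1.2(a − bp) ⇒ bp(1+1.2) = 1.2·a.
p = 1.2·242/(2·2.2) = 66.00.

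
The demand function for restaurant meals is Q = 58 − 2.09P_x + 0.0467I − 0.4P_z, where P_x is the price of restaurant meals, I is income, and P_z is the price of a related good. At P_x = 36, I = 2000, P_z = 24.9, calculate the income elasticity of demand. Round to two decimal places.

1.41

Substituting, Q = 58 − 2.09(36) + 0.0467(2000) − 0.4(24.9) = 58 − 75.24 + 93.4 − 9.96 = 66.2.
∂Q/∂I = +0.0467, so E_I = 0.0467·(2000/66.2) ≈ 1.41.
E_I > 1: normal good (luxury).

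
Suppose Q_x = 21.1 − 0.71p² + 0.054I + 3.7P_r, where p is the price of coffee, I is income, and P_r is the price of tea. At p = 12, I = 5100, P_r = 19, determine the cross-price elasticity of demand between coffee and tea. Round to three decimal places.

0.266

Substituting, Q_x = 21.1 − 0.71(12)² + 0.054(5100) + 3.7(19) = 21.1 − 102.24 + 275.4 + 70.3 = 264.56.
∂Q_x/∂P_r = +3.7, so E_xy = 3.7·(19/264.56) ≈ 0.266.
E_xy > 0: the goods are substitutes.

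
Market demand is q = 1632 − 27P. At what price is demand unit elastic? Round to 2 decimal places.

For linear demand q = a − bP, E = −bP/(a − bP). |E| = 1 ⇒ bP = a − bP ⇒ P = a/(2b).
P = 1632/(2·27) ≈ 30.22.

30.22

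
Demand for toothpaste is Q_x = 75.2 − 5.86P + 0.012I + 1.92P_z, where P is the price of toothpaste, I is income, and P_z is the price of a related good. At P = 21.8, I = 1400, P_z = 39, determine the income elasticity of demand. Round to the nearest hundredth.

At the given point, Q_x = 75.2 − 5.86(21.8) + 0.012(1400) + 1.92(39) = 75.2 − 127.748 + 16.8 + 74.88 = 39.132.
∂Q_x/∂I = +0.012, so E_I = 0.012·(1400/39.132) ≈ 0.43.
E_I ∈ (0,1): normal good (necessity).

0.43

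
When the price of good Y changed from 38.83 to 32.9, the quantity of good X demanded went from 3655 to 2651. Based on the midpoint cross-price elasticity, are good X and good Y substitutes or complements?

%ΔQ_x = (2651 − 3655)/[(3655+2651)/2] = -1004/3153 ≈ -0.3184.
%ΔP_y = (32.9 − 38.83)/[(38.83+32.9)/2] ≈ -0.1653.
E_xy = -0.3184/-0.1653 ≈ 1.926.
E_xy > 0, so the goods are substitutes.

substitutes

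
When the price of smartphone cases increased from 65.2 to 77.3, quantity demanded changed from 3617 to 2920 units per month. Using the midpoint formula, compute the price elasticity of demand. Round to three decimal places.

%ΔQ = (2920 − 3617)/[(3617 + 2920)/2] = -697/3268.5 ≈ -0.2132.
%Δp = (77.3 − 65.2)/[(65.2 + 77.3)/2] = 12.1/71.25 ≈ 0.1698.
Arc elasticity E = %ΔQ/%Δp ≈ -0.2132/0.1698 ≈ -1.256.
|E| > 1: demand is elastic over this range.

-1.256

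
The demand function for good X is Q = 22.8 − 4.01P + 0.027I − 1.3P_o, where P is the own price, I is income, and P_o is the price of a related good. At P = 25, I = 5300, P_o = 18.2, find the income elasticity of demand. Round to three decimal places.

Evaluating quantity at (P, I, P_o) gives Q = 22.8 − 4.01(25) + 0.027(5300) − 1.3(18.2) = 22.8 − 100.25 + 143.1 − 23.66 = 41.99.
∂Q/∂I = +0.027, so E_I = 0.027·(5300/41.99) ≈ 3.408.
E_I > 1: normal good (luxury).

3.408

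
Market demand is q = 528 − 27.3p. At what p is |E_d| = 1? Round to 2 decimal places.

9.67

For linear demand q = a − bp, E = −bp/(a − bp). |E| = 1 ⇒ bp = a − bp ⇒ p = a/(2b).
p = 528/(2·27.3) ≈ 9.67.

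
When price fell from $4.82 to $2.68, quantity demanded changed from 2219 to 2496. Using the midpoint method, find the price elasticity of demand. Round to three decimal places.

-0.206

%Δq = (2496 − 2219)/[(2219 + 2496)/2] = 277/2357.5 ≈ 0.1175.
%Δp = (2.68 − 4.82)/[(4.82 + 2.68)/2] = -2.14/3.75 ≈ -0.5707.
Arc elasticity E = %Δq/%Δp ≈ 0.1175/-0.5707 ≈ -0.206.
|E| < 1: demand is inelastic over this range.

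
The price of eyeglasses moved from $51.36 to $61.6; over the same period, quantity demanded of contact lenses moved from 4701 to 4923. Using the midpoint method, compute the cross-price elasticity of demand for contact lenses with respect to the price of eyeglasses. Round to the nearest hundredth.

0.25

%ΔQ_x = (4923 − 4701)/[(4701+4923)/2] = 222/4812 ≈ 0.0461.
%ΔP_y = (61.6 − 51.36)/[(51.36+61.6)/2] ≈ 0.1813.
E_xy = 0.0461/0.1813 ≈ 0.25.
E_xy > 0, so contact lenses and eyeglasses are substitutes.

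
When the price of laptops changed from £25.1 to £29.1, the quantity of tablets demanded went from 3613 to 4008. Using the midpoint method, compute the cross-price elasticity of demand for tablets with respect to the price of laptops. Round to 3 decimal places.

0.702

%ΔQ_x = (4008 − 3613)/[(3613+4008)/2] = 395/3810.5 ≈ 0.1037.
%ΔP_y = (29.1 − 25.1)/[(25.1+29.1)/2] ≈ 0.1476.
E_xy = 0.1037/0.1476 ≈ 0.702.
E_xy > 0, so tablets and laptops are substitutes.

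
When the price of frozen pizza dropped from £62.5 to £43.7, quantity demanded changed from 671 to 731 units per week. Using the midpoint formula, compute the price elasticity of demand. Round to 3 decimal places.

%Δq = (731 − 671)/[(671 + 731)/2] = 60/701 ≈ 0.0856.
%ΔP = (43.7 − 62.5)/[(62.5 + 43.7)/2] = -18.8/53.1 ≈ -0.3540.
Arc elasticity E = %Δq/%ΔP ≈ 0.0856/-0.3540 ≈ -0.242.
|E| < 1: demand is inelastic over this range.

-0.242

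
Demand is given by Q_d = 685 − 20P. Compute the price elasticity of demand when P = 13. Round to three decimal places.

At P = 13, Q_d = 425.
dQ_d/dP = −20.
Point elasticity E = (dQ_d/dP)·(P/Q_d) = -20 × 13/425 ≈ -0.612.
|E| < 1, so demand is inelastic at this price.

-0.612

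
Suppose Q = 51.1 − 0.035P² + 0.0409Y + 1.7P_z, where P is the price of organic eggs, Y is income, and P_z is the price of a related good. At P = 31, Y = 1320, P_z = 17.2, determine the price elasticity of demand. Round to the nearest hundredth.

-0.67

Substituting, Q = 51.1 − 0.035(31)² + 0.0409(1320) + 1.7(17.2) = 51.1 − 33.635 + 53.988 + 29.24 = 100.693.
∂Q/∂P = −2·0.035·P = -2.17, so E_p = -2.17·(31/100.693) ≈ -0.67.
|E_p| < 1: demand is inelastic.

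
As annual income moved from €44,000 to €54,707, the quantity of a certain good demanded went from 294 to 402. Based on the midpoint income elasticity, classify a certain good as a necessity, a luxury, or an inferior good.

luxury

%ΔQ = (402 − 294)/[(294+402)/2] = 108/348 ≈ 0.3103.
%ΔI = (54,707 − 44,000)/[(44,000+54,707)/2] = 10707/49353.5 ≈ 0.2169.
E_I = %ΔQ/%ΔI ≈ 1.431.
E_I > 1: normal good (luxury).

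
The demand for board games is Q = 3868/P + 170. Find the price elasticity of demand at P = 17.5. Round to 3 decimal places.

At P = 17.5, Q = 391.0286.
dQ/dP = −3868/P² = −12.6302.
Point elasticity E = (dQ/dP)·(P/Q) = -12.6302 × 17.5/391.0286 ≈ -0.565.
|E| < 1, so demand is inelastic at this price.

-0.565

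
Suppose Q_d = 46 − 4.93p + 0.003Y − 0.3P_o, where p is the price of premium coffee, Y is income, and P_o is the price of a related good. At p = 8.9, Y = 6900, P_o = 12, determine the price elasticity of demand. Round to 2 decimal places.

-2.28

Substituting, Q_d = 46 − 4.93(8.9) + 0.003(6900) − 0.3(12) = 46 − 43.877 + 20.7 − 3.6 = 19.223.
∂Q_d/∂p = −4.93, so E_p = (−4.93)·(8.9/19.223) ≈ -2.28.
|E_p| > 1: demand is elastic.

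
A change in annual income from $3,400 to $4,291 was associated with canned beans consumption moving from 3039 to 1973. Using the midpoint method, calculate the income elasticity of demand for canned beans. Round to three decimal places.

-1.836

%ΔQ = (1973 − 3039)/[(3039+1973)/2] = -1066/2506 ≈ -0.4254.
%ΔM = (4,291 − 3,400)/[(3,400+4,291)/2] = 891/3845.5 ≈ 0.2317.
E_I = %ΔQ/%ΔM ≈ -1.836.
E_I < 0: inferior good.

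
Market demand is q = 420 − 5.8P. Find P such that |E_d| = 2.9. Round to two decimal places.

Set −bP/(a − bP) = −2.9 ⇒ bP = 2.9(a − bP) ⇒ bP(1+2.9) = 2.9·a.
P = 2.9·420/(5.8·3.9) ≈ 53.85.

53.85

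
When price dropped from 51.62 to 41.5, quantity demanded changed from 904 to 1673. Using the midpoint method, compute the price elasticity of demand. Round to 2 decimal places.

%ΔQ = (1673 − 904)/[(904 + 1673)/2] = 769/1288.5 ≈ 0.5968.
%Δp = (41.5 − 51.62)/[(51.62 + 41.5)/2] = -10.12/46.56 ≈ -0.2174.
Arc elasticity E = %ΔQ/%Δp ≈ 0.5968/-0.2174 ≈ -2.75.
|E| > 1: demand is elastic over this range.

-2.75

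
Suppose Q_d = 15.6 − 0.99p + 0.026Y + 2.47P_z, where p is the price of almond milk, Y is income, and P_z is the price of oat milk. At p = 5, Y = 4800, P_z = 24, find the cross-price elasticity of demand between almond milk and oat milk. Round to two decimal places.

0.30

First evaluate Q_d: 15.6 − 0.99(5) + 0.026(4800) + 2.47(24) = 15.6 − 4.95 + 124.8 + 59.28 = 194.73.
∂Q_d/∂P_z = +2.47, so E_xy = 2.47·(24/194.73) ≈ 0.30.
E_xy > 0: the goods are substitutes.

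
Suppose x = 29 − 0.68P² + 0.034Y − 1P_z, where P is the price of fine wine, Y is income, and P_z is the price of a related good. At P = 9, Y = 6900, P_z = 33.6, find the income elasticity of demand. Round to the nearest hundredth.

1.34

Evaluating quantity at (P, Y, P_z) gives x = 29 − 0.68(9)² + 0.034(6900) − 1(33.6) = 29 − 55.08 + 234.6 − 33.6 = 174.92.
∂x/∂Y = +0.034, so E_I = 0.034·(6900/174.92) ≈ 1.34.
E_I > 1: normal good (luxury).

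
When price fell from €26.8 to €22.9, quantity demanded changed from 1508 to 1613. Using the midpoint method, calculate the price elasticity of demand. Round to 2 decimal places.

%Δq = (1613 − 1508)/[(1508 + 1613)/2] = 105/1560.5 ≈ 0.0673.
%ΔP = (22.9 − 26.8)/[(26.8 + 22.9)/2] = -3.9/24.85 ≈ -0.1569.
Arc elasticity E = %Δq/%ΔP ≈ 0.0673/-0.1569 ≈ -0.43.
|E| < 1: demand is inelastic over this range.

-0.43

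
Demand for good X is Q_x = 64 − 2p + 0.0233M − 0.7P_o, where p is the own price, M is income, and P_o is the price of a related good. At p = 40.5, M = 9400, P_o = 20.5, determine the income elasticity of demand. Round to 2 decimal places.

1.17

At the given point, Q_x = 64 − 2(40.5) + 0.0233(9400) − 0.7(20.5) = 64 − 81 + 219.02 − 14.35 = 187.67.
∂Q_x/∂M = +0.0233, so E_I = 0.0233·(9400/187.67) ≈ 1.17.
E_I > 1: normal good (luxury).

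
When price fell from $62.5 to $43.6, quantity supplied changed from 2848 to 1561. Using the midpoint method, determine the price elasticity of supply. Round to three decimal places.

%ΔQ = (1561 − 2848)/[(2848 + 1561)/2] = -1287/2204.5 ≈ -0.5838.
%Δp = (43.6 − 62.5)/[(62.5 + 43.6)/2] = -18.9/53.05 ≈ -0.3563.
Arc elasticity E = %ΔQ/%Δp ≈ -0.5838/-0.3563 ≈ 1.639.
|E| > 1: supply is elastic over this range.

1.639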